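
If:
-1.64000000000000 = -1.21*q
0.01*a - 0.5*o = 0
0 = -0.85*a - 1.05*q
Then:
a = -1.67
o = -0.03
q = 1.36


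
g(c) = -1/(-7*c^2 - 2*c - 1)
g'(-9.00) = 0.00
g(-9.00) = 0.00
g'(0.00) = -2.00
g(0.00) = 1.00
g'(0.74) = -0.31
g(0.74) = 0.16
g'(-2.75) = 0.02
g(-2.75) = 0.02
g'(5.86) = -0.00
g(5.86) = 0.00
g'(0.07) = -2.16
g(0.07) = 0.85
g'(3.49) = -0.01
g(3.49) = 0.01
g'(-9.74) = 0.00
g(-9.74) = 0.00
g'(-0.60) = 1.19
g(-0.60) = 0.43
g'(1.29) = -0.09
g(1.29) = 0.07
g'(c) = -(14*c + 2)/(-7*c^2 - 2*c - 1)^2 = 2*(-7*c - 1)/(7*c^2 + 2*c + 1)^2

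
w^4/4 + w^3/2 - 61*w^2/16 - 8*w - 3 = (w/4 + 1)*(w - 4)*(w + 1/2)*(w + 3/2)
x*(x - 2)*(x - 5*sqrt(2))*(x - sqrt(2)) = x^4 - 6*sqrt(2)*x^3 - 2*x^3 + 10*x^2 + 12*sqrt(2)*x^2 - 20*x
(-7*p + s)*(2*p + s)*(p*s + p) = -14*p^3*s - 14*p^3 - 5*p^2*s^2 - 5*p^2*s + p*s^3 + p*s^2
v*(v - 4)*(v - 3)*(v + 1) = v^4 - 6*v^3 + 5*v^2 + 12*v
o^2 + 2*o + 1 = (o + 1)^2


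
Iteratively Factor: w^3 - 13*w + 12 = (w - 1)*(w^2 + w - 12) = (w - 1)*(w + 4)*(w - 3)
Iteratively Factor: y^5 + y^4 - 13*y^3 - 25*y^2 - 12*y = (y + 1)*(y^4 - 13*y^2 - 12*y) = (y - 4)*(y + 1)*(y^3 + 4*y^2 + 3*y) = (y - 4)*(y + 1)*(y + 3)*(y^2 + y) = y*(y - 4)*(y + 1)*(y + 3)*(y + 1)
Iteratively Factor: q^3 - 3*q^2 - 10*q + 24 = (q + 3)*(q^2 - 6*q + 8) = (q - 4)*(q + 3)*(q - 2)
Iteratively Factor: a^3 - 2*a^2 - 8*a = (a + 2)*(a^2 - 4*a) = (a - 4)*(a + 2)*(a)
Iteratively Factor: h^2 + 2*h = (h + 2)*(h)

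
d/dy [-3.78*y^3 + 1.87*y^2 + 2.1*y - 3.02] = -11.34*y^2 + 3.74*y + 2.1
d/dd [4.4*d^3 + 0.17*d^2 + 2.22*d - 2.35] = 13.2*d^2 + 0.34*d + 2.22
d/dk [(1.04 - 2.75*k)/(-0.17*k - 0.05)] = (0.053431*k + 0.015715)/(0.17*k + 0.05)^3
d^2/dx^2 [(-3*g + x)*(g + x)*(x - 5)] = -4*g + 6*x - 10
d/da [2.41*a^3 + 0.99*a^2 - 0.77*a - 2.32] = 7.23*a^2 + 1.98*a - 0.77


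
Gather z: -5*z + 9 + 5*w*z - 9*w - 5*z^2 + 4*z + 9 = -9*w - 5*z^2 + z*(5*w - 1) + 18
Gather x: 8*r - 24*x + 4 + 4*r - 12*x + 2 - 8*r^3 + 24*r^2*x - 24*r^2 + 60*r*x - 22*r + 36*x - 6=-8*r^3 - 24*r^2 - 10*r + x*(24*r^2 + 60*r)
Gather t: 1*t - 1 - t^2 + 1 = -t^2 + t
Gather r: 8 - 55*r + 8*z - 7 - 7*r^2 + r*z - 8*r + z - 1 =-7*r^2 + r*(z - 63) + 9*z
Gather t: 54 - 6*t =54 - 6*t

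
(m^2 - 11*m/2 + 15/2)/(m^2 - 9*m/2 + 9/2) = (2*m - 5)/(2*m - 3)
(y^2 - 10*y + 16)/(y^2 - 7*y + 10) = (y - 8)/(y - 5)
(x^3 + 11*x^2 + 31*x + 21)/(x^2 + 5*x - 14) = (x^2 + 4*x + 3)/(x - 2)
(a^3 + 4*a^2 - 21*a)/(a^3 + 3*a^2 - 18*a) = (a + 7)/(a + 6)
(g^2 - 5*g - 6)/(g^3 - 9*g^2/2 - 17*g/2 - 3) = 2/(2*g + 1)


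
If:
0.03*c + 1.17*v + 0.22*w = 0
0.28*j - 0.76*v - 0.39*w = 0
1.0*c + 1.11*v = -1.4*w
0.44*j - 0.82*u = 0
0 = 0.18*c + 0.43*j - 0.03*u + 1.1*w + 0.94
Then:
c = 0.90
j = -0.71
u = -0.38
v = 0.12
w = -0.73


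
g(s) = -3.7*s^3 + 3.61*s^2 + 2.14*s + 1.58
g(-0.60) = 2.39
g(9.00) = -2384.05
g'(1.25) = -6.18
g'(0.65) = 2.14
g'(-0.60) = -6.19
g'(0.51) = 2.94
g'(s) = -11.1*s^2 + 7.22*s + 2.14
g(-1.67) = 25.31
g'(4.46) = -186.46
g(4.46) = -245.32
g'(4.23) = -165.93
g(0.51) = 3.12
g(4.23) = -204.82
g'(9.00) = -831.98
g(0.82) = 3.72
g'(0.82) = 0.60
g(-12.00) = 6889.34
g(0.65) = 3.48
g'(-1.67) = -40.87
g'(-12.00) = -1682.90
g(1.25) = 2.67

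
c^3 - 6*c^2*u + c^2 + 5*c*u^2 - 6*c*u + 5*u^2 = (c + 1)*(c - 5*u)*(c - u)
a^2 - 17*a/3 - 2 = (a - 6)*(a + 1/3)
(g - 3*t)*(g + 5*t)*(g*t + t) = g^3*t + 2*g^2*t^2 + g^2*t - 15*g*t^3 + 2*g*t^2 - 15*t^3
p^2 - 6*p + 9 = (p - 3)^2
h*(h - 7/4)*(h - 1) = h^3 - 11*h^2/4 + 7*h/4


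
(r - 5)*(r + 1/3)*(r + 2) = r^3 - 8*r^2/3 - 11*r - 10/3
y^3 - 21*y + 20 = (y - 4)*(y - 1)*(y + 5)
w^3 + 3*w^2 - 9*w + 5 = (w - 1)^2*(w + 5)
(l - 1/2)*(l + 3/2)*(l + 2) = l^3 + 3*l^2 + 5*l/4 - 3/2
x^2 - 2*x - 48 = (x - 8)*(x + 6)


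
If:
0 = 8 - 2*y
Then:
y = 4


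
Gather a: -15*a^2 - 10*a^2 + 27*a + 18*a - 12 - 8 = -25*a^2 + 45*a - 20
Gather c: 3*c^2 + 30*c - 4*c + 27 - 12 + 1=3*c^2 + 26*c + 16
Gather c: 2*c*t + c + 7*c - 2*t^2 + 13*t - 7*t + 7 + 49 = c*(2*t + 8) - 2*t^2 + 6*t + 56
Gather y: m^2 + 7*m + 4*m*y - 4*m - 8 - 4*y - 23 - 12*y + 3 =m^2 + 3*m + y*(4*m - 16) - 28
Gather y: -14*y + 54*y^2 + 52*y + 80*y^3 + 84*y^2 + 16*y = 80*y^3 + 138*y^2 + 54*y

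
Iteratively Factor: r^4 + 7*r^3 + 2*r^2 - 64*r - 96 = (r - 3)*(r^3 + 10*r^2 + 32*r + 32) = (r - 3)*(r + 2)*(r^2 + 8*r + 16) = (r - 3)*(r + 2)*(r + 4)*(r + 4)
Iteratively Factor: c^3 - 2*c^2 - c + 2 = (c + 1)*(c^2 - 3*c + 2) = (c - 1)*(c + 1)*(c - 2)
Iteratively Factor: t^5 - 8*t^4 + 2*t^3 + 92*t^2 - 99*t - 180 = (t - 5)*(t^4 - 3*t^3 - 13*t^2 + 27*t + 36) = (t - 5)*(t + 3)*(t^3 - 6*t^2 + 5*t + 12) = (t - 5)*(t + 1)*(t + 3)*(t^2 - 7*t + 12) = (t - 5)*(t - 4)*(t + 1)*(t + 3)*(t - 3)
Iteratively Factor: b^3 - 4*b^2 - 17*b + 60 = (b - 5)*(b^2 + b - 12) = (b - 5)*(b + 4)*(b - 3)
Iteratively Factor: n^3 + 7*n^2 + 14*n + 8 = (n + 1)*(n^2 + 6*n + 8) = (n + 1)*(n + 2)*(n + 4)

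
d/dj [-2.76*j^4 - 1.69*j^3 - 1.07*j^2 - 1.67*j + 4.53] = -11.04*j^3 - 5.07*j^2 - 2.14*j - 1.67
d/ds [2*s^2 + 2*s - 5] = 4*s + 2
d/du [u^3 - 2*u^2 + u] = 3*u^2 - 4*u + 1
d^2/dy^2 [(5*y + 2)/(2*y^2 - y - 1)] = 2*((1 - 30*y)*(-2*y^2 + y + 1) - (4*y - 1)^2*(5*y + 2))/(-2*y^2 + y + 1)^3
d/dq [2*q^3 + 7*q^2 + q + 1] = 6*q^2 + 14*q + 1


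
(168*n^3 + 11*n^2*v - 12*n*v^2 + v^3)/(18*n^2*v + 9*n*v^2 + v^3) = (56*n^2 - 15*n*v + v^2)/(v*(6*n + v))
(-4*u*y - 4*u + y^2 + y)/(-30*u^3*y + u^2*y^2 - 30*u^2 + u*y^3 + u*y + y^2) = (-4*u*y - 4*u + y^2 + y)/(-30*u^3*y + u^2*y^2 - 30*u^2 + u*y^3 + u*y + y^2)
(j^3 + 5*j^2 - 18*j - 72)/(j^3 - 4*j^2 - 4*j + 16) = (j^2 + 9*j + 18)/(j^2 - 4)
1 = 1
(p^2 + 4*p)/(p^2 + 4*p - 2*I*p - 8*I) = p/(p - 2*I)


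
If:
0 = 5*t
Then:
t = 0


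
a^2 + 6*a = a*(a + 6)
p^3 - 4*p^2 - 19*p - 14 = (p - 7)*(p + 1)*(p + 2)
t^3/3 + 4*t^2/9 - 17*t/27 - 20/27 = (t/3 + 1/3)*(t - 4/3)*(t + 5/3)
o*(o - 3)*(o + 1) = o^3 - 2*o^2 - 3*o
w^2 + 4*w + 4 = (w + 2)^2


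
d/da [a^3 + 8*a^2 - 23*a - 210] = 3*a^2 + 16*a - 23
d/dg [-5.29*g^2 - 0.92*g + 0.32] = -10.58*g - 0.92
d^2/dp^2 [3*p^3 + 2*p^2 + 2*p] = 18*p + 4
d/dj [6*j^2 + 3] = 12*j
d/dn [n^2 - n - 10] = 2*n - 1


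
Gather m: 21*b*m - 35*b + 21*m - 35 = -35*b + m*(21*b + 21) - 35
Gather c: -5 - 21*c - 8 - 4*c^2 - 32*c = -4*c^2 - 53*c - 13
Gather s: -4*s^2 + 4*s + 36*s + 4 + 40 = -4*s^2 + 40*s + 44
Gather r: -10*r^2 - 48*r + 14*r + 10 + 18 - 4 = -10*r^2 - 34*r + 24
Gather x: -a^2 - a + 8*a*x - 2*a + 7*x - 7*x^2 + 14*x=-a^2 - 3*a - 7*x^2 + x*(8*a + 21)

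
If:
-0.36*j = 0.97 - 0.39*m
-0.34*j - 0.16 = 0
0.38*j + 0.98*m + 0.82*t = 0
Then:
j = -0.47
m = 2.05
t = -2.24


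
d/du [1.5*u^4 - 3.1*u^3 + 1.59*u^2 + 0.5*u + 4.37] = 6.0*u^3 - 9.3*u^2 + 3.18*u + 0.5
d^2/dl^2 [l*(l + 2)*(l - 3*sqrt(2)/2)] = 6*l - 3*sqrt(2) + 4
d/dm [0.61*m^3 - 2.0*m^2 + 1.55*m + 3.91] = 1.83*m^2 - 4.0*m + 1.55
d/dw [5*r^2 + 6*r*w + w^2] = 6*r + 2*w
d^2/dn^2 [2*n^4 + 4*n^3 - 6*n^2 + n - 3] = 24*n^2 + 24*n - 12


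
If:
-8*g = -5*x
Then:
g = 5*x/8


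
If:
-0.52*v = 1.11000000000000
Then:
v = -2.13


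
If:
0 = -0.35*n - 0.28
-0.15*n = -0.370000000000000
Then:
No Solution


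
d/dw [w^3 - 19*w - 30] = 3*w^2 - 19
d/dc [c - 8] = 1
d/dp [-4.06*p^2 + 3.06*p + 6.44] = 3.06 - 8.12*p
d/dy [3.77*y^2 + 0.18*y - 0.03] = 7.54*y + 0.18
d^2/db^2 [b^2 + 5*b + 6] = 2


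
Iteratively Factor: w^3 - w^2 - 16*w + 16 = (w - 4)*(w^2 + 3*w - 4) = (w - 4)*(w - 1)*(w + 4)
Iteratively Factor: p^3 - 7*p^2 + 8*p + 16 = (p - 4)*(p^2 - 3*p - 4) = (p - 4)*(p + 1)*(p - 4)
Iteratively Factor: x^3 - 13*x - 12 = (x - 4)*(x^2 + 4*x + 3) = (x - 4)*(x + 1)*(x + 3)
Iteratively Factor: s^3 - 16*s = (s + 4)*(s^2 - 4*s) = s*(s + 4)*(s - 4)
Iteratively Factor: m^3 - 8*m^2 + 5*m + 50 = (m + 2)*(m^2 - 10*m + 25) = (m - 5)*(m + 2)*(m - 5)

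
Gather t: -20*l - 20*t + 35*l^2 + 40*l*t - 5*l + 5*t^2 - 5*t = 35*l^2 - 25*l + 5*t^2 + t*(40*l - 25)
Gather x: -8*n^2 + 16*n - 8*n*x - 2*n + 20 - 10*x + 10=-8*n^2 + 14*n + x*(-8*n - 10) + 30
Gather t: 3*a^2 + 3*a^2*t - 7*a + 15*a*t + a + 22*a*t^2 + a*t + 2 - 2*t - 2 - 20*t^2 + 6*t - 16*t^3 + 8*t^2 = 3*a^2 - 6*a - 16*t^3 + t^2*(22*a - 12) + t*(3*a^2 + 16*a + 4)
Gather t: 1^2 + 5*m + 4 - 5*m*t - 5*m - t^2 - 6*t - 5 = -t^2 + t*(-5*m - 6)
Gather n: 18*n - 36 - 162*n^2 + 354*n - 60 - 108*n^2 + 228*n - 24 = -270*n^2 + 600*n - 120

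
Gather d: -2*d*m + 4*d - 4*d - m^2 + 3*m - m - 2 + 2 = -2*d*m - m^2 + 2*m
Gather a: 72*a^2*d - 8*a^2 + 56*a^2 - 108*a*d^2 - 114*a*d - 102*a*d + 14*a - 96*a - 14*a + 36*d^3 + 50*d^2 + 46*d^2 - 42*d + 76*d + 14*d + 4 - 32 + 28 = a^2*(72*d + 48) + a*(-108*d^2 - 216*d - 96) + 36*d^3 + 96*d^2 + 48*d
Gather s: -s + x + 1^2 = -s + x + 1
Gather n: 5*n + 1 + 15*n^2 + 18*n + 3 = 15*n^2 + 23*n + 4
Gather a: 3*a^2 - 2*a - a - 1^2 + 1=3*a^2 - 3*a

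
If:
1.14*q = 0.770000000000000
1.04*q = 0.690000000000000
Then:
No Solution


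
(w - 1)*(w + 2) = w^2 + w - 2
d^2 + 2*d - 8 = (d - 2)*(d + 4)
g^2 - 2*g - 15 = (g - 5)*(g + 3)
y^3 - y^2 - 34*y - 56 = (y - 7)*(y + 2)*(y + 4)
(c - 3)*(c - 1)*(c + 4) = c^3 - 13*c + 12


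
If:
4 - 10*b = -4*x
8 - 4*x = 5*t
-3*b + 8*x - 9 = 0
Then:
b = 1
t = 2/5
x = 3/2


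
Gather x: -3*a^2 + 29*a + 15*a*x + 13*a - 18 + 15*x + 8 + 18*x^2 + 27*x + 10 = -3*a^2 + 42*a + 18*x^2 + x*(15*a + 42)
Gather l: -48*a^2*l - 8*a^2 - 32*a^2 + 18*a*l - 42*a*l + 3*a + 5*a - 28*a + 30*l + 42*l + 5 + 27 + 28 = -40*a^2 - 20*a + l*(-48*a^2 - 24*a + 72) + 60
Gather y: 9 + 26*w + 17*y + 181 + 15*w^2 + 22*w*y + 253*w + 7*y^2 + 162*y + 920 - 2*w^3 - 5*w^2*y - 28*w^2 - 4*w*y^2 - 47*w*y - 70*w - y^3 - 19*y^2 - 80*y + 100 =-2*w^3 - 13*w^2 + 209*w - y^3 + y^2*(-4*w - 12) + y*(-5*w^2 - 25*w + 99) + 1210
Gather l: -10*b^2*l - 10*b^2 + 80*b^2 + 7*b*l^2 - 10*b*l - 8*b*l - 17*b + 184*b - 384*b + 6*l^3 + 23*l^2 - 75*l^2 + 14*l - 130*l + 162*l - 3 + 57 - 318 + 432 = 70*b^2 - 217*b + 6*l^3 + l^2*(7*b - 52) + l*(-10*b^2 - 18*b + 46) + 168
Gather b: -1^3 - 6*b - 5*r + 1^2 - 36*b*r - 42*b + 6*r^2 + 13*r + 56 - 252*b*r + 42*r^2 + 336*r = b*(-288*r - 48) + 48*r^2 + 344*r + 56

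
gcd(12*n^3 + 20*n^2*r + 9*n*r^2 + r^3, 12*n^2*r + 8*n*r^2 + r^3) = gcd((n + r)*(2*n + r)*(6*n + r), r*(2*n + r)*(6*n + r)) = 12*n^2 + 8*n*r + r^2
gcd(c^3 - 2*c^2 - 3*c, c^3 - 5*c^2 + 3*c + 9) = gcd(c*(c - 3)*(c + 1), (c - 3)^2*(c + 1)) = c^2 - 2*c - 3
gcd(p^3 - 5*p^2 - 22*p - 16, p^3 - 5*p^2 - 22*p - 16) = p^3 - 5*p^2 - 22*p - 16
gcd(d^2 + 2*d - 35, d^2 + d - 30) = d - 5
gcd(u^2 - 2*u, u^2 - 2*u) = u^2 - 2*u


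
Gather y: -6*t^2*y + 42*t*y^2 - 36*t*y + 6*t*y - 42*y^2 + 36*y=y^2*(42*t - 42) + y*(-6*t^2 - 30*t + 36)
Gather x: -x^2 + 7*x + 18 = -x^2 + 7*x + 18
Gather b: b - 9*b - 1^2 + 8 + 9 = 16 - 8*b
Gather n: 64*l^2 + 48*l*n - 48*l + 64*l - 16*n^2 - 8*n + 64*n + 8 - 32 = 64*l^2 + 16*l - 16*n^2 + n*(48*l + 56) - 24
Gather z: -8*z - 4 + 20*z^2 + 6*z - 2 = 20*z^2 - 2*z - 6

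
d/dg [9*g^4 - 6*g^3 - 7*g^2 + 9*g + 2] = 36*g^3 - 18*g^2 - 14*g + 9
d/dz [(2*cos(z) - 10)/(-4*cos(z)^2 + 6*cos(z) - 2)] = (20*cos(z) - cos(2*z) - 15)*sin(z)/(-3*cos(z) + cos(2*z) + 2)^2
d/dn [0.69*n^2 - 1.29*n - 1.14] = 1.38*n - 1.29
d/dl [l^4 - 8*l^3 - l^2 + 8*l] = 4*l^3 - 24*l^2 - 2*l + 8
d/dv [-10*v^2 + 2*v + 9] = 2 - 20*v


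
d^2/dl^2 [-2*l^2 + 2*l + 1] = -4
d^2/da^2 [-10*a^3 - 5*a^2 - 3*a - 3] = -60*a - 10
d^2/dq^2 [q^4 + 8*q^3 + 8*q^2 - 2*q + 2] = 12*q^2 + 48*q + 16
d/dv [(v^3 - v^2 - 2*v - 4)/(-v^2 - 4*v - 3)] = (-v^4 - 8*v^3 - 7*v^2 - 2*v - 10)/(v^4 + 8*v^3 + 22*v^2 + 24*v + 9)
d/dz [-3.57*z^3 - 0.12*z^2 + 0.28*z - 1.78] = -10.71*z^2 - 0.24*z + 0.28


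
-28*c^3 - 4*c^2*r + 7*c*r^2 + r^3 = (-2*c + r)*(2*c + r)*(7*c + r)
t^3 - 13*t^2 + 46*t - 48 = (t - 8)*(t - 3)*(t - 2)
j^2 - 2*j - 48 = (j - 8)*(j + 6)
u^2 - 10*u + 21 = (u - 7)*(u - 3)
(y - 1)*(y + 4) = y^2 + 3*y - 4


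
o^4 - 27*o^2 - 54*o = o*(o - 6)*(o + 3)^2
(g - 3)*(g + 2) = g^2 - g - 6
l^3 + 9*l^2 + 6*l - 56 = (l - 2)*(l + 4)*(l + 7)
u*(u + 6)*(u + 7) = u^3 + 13*u^2 + 42*u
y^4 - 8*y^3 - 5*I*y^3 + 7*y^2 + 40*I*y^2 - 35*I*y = y*(y - 7)*(y - 1)*(y - 5*I)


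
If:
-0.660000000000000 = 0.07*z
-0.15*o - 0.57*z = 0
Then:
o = 35.83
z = -9.43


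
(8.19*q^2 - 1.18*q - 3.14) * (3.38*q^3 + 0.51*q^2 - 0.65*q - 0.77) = 27.6822*q^5 + 0.1885*q^4 - 16.5385*q^3 - 7.1407*q^2 + 2.9496*q + 2.4178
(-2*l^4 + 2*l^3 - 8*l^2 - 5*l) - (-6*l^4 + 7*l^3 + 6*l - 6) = 4*l^4 - 5*l^3 - 8*l^2 - 11*l + 6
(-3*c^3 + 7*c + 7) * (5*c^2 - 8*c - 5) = -15*c^5 + 24*c^4 + 50*c^3 - 21*c^2 - 91*c - 35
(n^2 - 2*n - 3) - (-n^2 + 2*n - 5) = 2*n^2 - 4*n + 2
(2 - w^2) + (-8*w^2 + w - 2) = -9*w^2 + w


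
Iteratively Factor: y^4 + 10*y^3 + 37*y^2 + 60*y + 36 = (y + 3)*(y^3 + 7*y^2 + 16*y + 12) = (y + 2)*(y + 3)*(y^2 + 5*y + 6) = (y + 2)*(y + 3)^2*(y + 2)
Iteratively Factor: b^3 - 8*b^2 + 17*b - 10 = (b - 1)*(b^2 - 7*b + 10) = (b - 2)*(b - 1)*(b - 5)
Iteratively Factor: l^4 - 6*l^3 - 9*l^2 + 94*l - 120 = (l - 5)*(l^3 - l^2 - 14*l + 24) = (l - 5)*(l + 4)*(l^2 - 5*l + 6) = (l - 5)*(l - 3)*(l + 4)*(l - 2)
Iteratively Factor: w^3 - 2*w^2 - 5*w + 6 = (w - 3)*(w^2 + w - 2) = (w - 3)*(w - 1)*(w + 2)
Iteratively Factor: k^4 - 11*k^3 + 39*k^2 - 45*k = (k - 3)*(k^3 - 8*k^2 + 15*k) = k*(k - 3)*(k^2 - 8*k + 15) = k*(k - 5)*(k - 3)*(k - 3)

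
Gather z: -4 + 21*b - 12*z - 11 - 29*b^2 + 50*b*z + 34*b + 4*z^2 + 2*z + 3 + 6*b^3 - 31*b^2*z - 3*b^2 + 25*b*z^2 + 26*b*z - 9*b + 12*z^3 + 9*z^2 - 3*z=6*b^3 - 32*b^2 + 46*b + 12*z^3 + z^2*(25*b + 13) + z*(-31*b^2 + 76*b - 13) - 12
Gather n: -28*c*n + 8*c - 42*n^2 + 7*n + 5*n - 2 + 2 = 8*c - 42*n^2 + n*(12 - 28*c)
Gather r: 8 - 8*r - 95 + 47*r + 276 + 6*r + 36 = 45*r + 225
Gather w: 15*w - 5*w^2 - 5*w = -5*w^2 + 10*w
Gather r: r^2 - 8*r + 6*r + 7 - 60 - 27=r^2 - 2*r - 80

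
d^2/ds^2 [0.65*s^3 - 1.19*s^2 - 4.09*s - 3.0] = 3.9*s - 2.38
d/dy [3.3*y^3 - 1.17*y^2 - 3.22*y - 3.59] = 9.9*y^2 - 2.34*y - 3.22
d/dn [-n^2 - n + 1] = -2*n - 1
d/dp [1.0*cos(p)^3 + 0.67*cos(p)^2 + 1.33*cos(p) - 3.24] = (3.0*sin(p)^2 - 1.34*cos(p) - 4.33)*sin(p)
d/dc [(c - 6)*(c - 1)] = 2*c - 7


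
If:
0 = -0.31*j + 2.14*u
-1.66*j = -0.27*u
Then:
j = 0.00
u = 0.00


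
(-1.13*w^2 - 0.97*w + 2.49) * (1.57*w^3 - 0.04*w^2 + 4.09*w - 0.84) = -1.7741*w^5 - 1.4777*w^4 - 0.673599999999999*w^3 - 3.1177*w^2 + 10.9989*w - 2.0916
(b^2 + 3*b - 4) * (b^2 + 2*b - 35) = b^4 + 5*b^3 - 33*b^2 - 113*b + 140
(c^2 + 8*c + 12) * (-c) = -c^3 - 8*c^2 - 12*c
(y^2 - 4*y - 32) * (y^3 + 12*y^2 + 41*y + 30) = y^5 + 8*y^4 - 39*y^3 - 518*y^2 - 1432*y - 960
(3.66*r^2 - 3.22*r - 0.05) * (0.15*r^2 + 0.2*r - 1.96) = 0.549*r^4 + 0.249*r^3 - 7.8251*r^2 + 6.3012*r + 0.098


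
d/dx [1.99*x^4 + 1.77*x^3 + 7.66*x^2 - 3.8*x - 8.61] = 7.96*x^3 + 5.31*x^2 + 15.32*x - 3.8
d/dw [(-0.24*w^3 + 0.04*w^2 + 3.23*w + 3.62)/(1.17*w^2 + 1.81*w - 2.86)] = (-0.2808*w^4 - 0.8688*w^3 - 1.6475*w^2 - 8.6996*w - 15.79)/(1.3689*w^4 + 4.2354*w^3 - 3.4163*w^2 - 10.3532*w + 8.1796)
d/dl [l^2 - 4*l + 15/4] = 2*l - 4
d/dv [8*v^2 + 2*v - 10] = 16*v + 2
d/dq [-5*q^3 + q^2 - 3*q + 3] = -15*q^2 + 2*q - 3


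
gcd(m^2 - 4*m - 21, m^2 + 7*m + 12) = m + 3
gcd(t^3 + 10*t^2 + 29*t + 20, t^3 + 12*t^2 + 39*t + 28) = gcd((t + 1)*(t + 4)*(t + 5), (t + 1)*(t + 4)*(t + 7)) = t^2 + 5*t + 4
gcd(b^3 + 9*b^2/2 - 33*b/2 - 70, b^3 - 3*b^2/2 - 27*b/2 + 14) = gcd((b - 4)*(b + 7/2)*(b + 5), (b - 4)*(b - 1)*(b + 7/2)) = b^2 - b/2 - 14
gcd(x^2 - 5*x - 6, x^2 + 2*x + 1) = x + 1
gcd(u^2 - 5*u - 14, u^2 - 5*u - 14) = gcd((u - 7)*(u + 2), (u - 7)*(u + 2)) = u^2 - 5*u - 14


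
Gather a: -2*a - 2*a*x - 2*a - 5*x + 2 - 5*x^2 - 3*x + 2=a*(-2*x - 4) - 5*x^2 - 8*x + 4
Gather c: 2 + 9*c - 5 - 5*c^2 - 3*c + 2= -5*c^2 + 6*c - 1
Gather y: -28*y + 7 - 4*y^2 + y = -4*y^2 - 27*y + 7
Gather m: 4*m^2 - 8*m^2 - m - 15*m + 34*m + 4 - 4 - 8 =-4*m^2 + 18*m - 8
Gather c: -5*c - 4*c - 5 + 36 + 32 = 63 - 9*c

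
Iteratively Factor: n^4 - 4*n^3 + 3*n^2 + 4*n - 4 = (n - 1)*(n^3 - 3*n^2 + 4) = (n - 2)*(n - 1)*(n^2 - n - 2) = (n - 2)^2*(n - 1)*(n + 1)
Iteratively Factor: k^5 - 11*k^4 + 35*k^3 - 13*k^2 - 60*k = (k)*(k^4 - 11*k^3 + 35*k^2 - 13*k - 60) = k*(k - 3)*(k^3 - 8*k^2 + 11*k + 20) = k*(k - 4)*(k - 3)*(k^2 - 4*k - 5) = k*(k - 4)*(k - 3)*(k + 1)*(k - 5)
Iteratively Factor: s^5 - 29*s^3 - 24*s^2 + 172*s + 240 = (s + 2)*(s^4 - 2*s^3 - 25*s^2 + 26*s + 120) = (s - 3)*(s + 2)*(s^3 + s^2 - 22*s - 40) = (s - 3)*(s + 2)*(s + 4)*(s^2 - 3*s - 10) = (s - 5)*(s - 3)*(s + 2)*(s + 4)*(s + 2)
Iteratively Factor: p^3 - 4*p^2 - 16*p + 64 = (p - 4)*(p^2 - 16) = (p - 4)^2*(p + 4)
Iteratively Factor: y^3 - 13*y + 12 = (y + 4)*(y^2 - 4*y + 3) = (y - 1)*(y + 4)*(y - 3)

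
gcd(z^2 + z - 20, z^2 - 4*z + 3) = 1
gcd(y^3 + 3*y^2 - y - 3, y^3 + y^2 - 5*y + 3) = y^2 + 2*y - 3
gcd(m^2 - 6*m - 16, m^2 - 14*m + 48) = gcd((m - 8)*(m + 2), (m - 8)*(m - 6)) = m - 8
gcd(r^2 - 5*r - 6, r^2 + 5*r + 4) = r + 1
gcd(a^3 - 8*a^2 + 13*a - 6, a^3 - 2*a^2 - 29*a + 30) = a^2 - 7*a + 6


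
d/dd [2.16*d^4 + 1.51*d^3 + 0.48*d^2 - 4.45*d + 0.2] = 8.64*d^3 + 4.53*d^2 + 0.96*d - 4.45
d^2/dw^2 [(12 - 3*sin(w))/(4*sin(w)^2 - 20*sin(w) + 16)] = 3*(sin(w) + 2)/(4*(sin(w) - 1)^2)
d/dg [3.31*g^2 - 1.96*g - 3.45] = 6.62*g - 1.96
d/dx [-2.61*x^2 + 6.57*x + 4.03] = 6.57 - 5.22*x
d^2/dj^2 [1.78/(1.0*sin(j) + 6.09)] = (-1.78*sin(j)^2 + 10.8402*sin(j) + 3.56)/(1.0*sin(j) + 6.09)^3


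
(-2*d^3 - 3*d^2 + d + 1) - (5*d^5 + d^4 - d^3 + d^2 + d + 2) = -5*d^5 - d^4 - d^3 - 4*d^2 - 1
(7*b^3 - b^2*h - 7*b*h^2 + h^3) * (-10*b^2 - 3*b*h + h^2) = -70*b^5 - 11*b^4*h + 80*b^3*h^2 + 10*b^2*h^3 - 10*b*h^4 + h^5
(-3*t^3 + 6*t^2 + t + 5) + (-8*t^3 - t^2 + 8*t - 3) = -11*t^3 + 5*t^2 + 9*t + 2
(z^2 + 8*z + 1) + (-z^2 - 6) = 8*z - 5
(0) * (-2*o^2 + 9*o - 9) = 0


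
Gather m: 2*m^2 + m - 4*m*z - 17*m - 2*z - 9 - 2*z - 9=2*m^2 + m*(-4*z - 16) - 4*z - 18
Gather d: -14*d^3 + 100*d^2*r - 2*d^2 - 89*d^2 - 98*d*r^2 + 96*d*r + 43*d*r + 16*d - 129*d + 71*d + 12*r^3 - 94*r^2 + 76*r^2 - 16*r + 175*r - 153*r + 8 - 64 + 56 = -14*d^3 + d^2*(100*r - 91) + d*(-98*r^2 + 139*r - 42) + 12*r^3 - 18*r^2 + 6*r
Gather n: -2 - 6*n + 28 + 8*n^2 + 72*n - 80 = 8*n^2 + 66*n - 54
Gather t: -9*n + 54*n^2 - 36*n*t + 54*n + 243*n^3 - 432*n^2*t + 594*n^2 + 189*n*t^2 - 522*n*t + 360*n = 243*n^3 + 648*n^2 + 189*n*t^2 + 405*n + t*(-432*n^2 - 558*n)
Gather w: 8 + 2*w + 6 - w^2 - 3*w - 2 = -w^2 - w + 12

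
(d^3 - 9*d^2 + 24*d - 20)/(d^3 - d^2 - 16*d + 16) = (d^3 - 9*d^2 + 24*d - 20)/(d^3 - d^2 - 16*d + 16)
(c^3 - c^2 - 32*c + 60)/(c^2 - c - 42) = (c^2 - 7*c + 10)/(c - 7)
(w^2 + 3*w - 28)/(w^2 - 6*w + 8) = (w + 7)/(w - 2)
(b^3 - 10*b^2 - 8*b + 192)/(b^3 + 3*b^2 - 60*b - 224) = (b - 6)/(b + 7)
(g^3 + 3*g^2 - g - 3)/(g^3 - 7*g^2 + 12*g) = (g^3 + 3*g^2 - g - 3)/(g*(g^2 - 7*g + 12))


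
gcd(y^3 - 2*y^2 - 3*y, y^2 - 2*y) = y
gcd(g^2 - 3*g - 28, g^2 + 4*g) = g + 4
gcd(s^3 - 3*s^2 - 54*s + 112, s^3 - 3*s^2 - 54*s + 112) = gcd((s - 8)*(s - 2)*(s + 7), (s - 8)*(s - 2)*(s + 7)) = s^3 - 3*s^2 - 54*s + 112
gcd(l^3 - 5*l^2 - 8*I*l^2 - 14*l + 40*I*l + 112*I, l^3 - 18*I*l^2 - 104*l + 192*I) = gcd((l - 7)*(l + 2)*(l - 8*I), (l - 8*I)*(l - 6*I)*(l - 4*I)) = l - 8*I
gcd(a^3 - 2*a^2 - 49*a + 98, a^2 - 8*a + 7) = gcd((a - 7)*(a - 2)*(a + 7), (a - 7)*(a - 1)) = a - 7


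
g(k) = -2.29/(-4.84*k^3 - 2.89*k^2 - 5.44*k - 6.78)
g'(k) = -2.29*(14.52*k^2 + 5.78*k + 5.44)/(-4.84*k^3 - 2.89*k^2 - 5.44*k - 6.78)^2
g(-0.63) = 0.70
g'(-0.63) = -1.60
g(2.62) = 0.02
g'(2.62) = -0.02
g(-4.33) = -0.01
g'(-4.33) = -0.00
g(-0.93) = 7.00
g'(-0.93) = -269.88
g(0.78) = 0.15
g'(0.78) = -0.19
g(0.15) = 0.30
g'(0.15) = -0.26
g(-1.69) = -0.13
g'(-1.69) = -0.28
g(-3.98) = -0.01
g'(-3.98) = -0.01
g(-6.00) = -0.00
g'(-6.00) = -0.00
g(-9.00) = -0.00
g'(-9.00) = -0.00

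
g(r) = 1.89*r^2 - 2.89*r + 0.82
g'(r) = 3.78*r - 2.89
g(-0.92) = 5.08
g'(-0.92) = -6.37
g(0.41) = -0.05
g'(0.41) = -1.34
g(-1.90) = 13.13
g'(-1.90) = -10.07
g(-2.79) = 23.60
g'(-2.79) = -13.44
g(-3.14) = 28.53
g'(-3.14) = -14.76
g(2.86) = 8.01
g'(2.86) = 7.92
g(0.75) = -0.28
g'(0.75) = -0.06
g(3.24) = 11.30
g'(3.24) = 9.36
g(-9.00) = 179.92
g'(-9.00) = -36.91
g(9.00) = 127.90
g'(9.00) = 31.13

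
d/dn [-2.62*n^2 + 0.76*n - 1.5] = 0.76 - 5.24*n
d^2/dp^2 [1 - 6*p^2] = -12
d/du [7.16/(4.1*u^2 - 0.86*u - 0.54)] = (6.1576 - 58.712*u)/(-4.1*u^2 + 0.86*u + 0.54)^2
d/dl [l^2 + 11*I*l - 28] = 2*l + 11*I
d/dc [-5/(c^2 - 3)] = 10*c/(c^2 - 3)^2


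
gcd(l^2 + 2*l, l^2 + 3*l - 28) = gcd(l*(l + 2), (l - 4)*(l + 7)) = 1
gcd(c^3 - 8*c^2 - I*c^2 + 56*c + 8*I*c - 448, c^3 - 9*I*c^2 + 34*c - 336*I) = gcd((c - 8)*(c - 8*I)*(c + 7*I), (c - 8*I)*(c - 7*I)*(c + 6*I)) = c - 8*I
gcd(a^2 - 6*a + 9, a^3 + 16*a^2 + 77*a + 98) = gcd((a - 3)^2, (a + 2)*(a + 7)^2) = 1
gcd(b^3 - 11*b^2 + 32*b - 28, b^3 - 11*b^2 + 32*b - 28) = b^3 - 11*b^2 + 32*b - 28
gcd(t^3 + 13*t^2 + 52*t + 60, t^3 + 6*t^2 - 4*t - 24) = t^2 + 8*t + 12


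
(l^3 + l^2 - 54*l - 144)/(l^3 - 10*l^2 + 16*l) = (l^2 + 9*l + 18)/(l*(l - 2))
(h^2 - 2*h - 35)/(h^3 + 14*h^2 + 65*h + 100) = (h - 7)/(h^2 + 9*h + 20)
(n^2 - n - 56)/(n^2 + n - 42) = (n - 8)/(n - 6)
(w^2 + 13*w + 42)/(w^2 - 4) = (w^2 + 13*w + 42)/(w^2 - 4)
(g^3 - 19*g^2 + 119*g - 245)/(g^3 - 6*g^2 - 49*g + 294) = (g^2 - 12*g + 35)/(g^2 + g - 42)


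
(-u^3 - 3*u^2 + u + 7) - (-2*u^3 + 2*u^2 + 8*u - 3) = u^3 - 5*u^2 - 7*u + 10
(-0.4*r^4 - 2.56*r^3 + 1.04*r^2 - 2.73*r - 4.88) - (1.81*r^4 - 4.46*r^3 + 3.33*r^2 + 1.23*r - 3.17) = -2.21*r^4 + 1.9*r^3 - 2.29*r^2 - 3.96*r - 1.71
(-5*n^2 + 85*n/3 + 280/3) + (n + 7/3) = -5*n^2 + 88*n/3 + 287/3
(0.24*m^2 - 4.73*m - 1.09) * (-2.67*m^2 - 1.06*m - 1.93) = -0.6408*m^4 + 12.3747*m^3 + 7.4609*m^2 + 10.2843*m + 2.1037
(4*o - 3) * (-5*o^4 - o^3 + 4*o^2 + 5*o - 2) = -20*o^5 + 11*o^4 + 19*o^3 + 8*o^2 - 23*o + 6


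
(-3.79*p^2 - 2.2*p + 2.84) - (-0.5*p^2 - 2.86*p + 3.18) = -3.29*p^2 + 0.66*p - 0.34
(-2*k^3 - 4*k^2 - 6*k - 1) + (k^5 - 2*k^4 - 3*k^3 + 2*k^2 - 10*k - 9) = k^5 - 2*k^4 - 5*k^3 - 2*k^2 - 16*k - 10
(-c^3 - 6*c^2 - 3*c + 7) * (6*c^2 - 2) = -6*c^5 - 36*c^4 - 16*c^3 + 54*c^2 + 6*c - 14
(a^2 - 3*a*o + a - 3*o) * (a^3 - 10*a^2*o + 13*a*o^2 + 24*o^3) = a^5 - 13*a^4*o + a^4 + 43*a^3*o^2 - 13*a^3*o - 15*a^2*o^3 + 43*a^2*o^2 - 72*a*o^4 - 15*a*o^3 - 72*o^4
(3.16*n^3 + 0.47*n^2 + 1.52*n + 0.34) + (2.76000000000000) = 3.16*n^3 + 0.47*n^2 + 1.52*n + 3.1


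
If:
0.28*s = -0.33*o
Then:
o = -0.848484848484849*s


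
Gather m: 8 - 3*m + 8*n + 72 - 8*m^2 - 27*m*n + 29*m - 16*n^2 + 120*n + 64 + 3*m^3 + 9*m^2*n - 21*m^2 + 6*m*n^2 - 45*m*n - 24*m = 3*m^3 + m^2*(9*n - 29) + m*(6*n^2 - 72*n + 2) - 16*n^2 + 128*n + 144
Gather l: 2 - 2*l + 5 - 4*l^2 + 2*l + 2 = 9 - 4*l^2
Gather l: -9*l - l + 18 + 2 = 20 - 10*l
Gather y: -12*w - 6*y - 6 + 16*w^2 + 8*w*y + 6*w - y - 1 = 16*w^2 - 6*w + y*(8*w - 7) - 7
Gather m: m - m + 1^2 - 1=0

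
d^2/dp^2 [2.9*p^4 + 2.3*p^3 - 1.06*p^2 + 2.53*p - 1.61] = 34.8*p^2 + 13.8*p - 2.12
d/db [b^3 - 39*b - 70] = 3*b^2 - 39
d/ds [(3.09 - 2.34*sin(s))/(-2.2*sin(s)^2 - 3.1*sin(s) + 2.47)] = (-5.148*sin(s)^2 + 13.596*sin(s) + 3.7992)*cos(s)/(4.84*sin(s)^4 + 13.64*sin(s)^3 - 1.258*sin(s)^2 - 15.314*sin(s) + 6.1009)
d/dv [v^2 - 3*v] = 2*v - 3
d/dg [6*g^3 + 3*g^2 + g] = 18*g^2 + 6*g + 1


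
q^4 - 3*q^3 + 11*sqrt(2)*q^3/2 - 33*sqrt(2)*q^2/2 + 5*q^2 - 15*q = q*(q - 3)*(q + sqrt(2)/2)*(q + 5*sqrt(2))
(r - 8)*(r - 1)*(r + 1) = r^3 - 8*r^2 - r + 8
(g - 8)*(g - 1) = g^2 - 9*g + 8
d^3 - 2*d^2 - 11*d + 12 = (d - 4)*(d - 1)*(d + 3)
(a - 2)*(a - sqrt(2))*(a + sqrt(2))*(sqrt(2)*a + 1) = sqrt(2)*a^4 - 2*sqrt(2)*a^3 + a^3 - 2*sqrt(2)*a^2 - 2*a^2 - 2*a + 4*sqrt(2)*a + 4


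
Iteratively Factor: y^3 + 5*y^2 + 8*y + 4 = (y + 2)*(y^2 + 3*y + 2) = (y + 2)^2*(y + 1)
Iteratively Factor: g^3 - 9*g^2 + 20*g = (g - 5)*(g^2 - 4*g) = g*(g - 5)*(g - 4)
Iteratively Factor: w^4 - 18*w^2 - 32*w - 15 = (w + 3)*(w^3 - 3*w^2 - 9*w - 5) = (w + 1)*(w + 3)*(w^2 - 4*w - 5) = (w + 1)^2*(w + 3)*(w - 5)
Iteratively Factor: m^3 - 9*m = (m)*(m^2 - 9) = m*(m + 3)*(m - 3)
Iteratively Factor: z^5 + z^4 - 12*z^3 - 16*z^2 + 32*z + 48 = (z + 2)*(z^4 - z^3 - 10*z^2 + 4*z + 24) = (z - 2)*(z + 2)*(z^3 + z^2 - 8*z - 12) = (z - 3)*(z - 2)*(z + 2)*(z^2 + 4*z + 4) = (z - 3)*(z - 2)*(z + 2)^2*(z + 2)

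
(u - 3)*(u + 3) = u^2 - 9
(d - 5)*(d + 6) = d^2 + d - 30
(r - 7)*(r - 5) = r^2 - 12*r + 35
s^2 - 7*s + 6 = (s - 6)*(s - 1)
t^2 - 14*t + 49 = (t - 7)^2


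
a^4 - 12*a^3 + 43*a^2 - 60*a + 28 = (a - 7)*(a - 2)^2*(a - 1)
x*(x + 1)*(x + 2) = x^3 + 3*x^2 + 2*x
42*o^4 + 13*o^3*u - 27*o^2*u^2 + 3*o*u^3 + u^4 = (-3*o + u)*(-2*o + u)*(o + u)*(7*o + u)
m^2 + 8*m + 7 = (m + 1)*(m + 7)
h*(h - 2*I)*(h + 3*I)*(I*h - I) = I*h^4 - h^3 - I*h^3 + h^2 + 6*I*h^2 - 6*I*h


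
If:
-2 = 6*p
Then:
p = -1/3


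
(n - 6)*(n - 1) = n^2 - 7*n + 6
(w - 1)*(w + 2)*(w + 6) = w^3 + 7*w^2 + 4*w - 12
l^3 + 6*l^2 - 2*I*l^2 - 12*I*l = l*(l + 6)*(l - 2*I)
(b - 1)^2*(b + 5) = b^3 + 3*b^2 - 9*b + 5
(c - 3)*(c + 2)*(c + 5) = c^3 + 4*c^2 - 11*c - 30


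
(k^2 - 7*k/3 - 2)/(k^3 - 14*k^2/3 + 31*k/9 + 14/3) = 3/(3*k - 7)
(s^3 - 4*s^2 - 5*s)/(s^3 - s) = (s - 5)/(s - 1)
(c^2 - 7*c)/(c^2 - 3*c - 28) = c/(c + 4)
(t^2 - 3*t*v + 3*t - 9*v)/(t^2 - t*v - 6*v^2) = (t + 3)/(t + 2*v)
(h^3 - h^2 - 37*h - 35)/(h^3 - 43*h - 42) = (h + 5)/(h + 6)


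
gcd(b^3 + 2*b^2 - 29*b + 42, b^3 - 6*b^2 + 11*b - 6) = b^2 - 5*b + 6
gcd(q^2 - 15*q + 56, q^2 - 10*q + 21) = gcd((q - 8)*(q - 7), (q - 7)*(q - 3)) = q - 7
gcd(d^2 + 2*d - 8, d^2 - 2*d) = d - 2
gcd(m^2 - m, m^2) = m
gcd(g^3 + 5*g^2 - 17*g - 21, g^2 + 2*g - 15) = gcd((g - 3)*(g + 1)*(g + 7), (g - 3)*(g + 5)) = g - 3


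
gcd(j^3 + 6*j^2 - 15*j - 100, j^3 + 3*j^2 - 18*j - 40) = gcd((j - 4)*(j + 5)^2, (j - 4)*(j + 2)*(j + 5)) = j^2 + j - 20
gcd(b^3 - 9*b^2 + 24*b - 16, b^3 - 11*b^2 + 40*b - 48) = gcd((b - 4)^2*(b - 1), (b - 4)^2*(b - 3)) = b^2 - 8*b + 16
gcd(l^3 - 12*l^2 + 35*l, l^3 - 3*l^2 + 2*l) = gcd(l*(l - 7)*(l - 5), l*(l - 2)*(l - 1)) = l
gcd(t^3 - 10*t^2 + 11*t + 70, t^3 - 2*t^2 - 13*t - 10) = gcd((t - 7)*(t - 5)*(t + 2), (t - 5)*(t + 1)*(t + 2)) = t^2 - 3*t - 10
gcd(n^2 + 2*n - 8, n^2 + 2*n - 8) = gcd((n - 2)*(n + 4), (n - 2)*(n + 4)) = n^2 + 2*n - 8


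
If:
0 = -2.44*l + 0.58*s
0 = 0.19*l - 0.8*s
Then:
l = 0.00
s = 0.00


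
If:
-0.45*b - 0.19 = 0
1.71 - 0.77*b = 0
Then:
No Solution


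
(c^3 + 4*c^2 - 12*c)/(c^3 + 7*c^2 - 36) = c/(c + 3)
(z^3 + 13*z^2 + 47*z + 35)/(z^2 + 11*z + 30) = (z^2 + 8*z + 7)/(z + 6)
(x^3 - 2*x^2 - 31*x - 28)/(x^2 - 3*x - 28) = x + 1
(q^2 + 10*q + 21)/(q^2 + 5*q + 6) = (q + 7)/(q + 2)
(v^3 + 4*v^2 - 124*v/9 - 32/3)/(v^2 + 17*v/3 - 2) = (9*v^2 - 18*v - 16)/(3*(3*v - 1))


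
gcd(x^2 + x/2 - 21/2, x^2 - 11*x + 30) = 1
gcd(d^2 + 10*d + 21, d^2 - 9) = d + 3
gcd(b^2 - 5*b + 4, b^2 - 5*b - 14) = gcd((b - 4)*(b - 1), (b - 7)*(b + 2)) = 1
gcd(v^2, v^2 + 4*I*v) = v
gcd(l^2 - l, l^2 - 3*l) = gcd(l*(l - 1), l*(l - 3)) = l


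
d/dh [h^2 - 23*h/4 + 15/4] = 2*h - 23/4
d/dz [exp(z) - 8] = exp(z)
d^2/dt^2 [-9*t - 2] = 0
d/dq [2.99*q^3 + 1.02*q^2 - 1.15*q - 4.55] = 8.97*q^2 + 2.04*q - 1.15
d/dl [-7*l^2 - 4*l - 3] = -14*l - 4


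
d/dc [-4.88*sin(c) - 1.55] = -4.88*cos(c)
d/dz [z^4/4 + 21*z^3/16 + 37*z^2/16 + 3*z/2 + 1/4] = z^3 + 63*z^2/16 + 37*z/8 + 3/2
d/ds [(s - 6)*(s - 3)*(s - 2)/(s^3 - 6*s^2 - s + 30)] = (5*s^2 - 44*s + 116)/(s^4 - 6*s^3 - 11*s^2 + 60*s + 100)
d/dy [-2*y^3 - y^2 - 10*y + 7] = -6*y^2 - 2*y - 10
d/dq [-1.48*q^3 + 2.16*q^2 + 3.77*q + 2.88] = -4.44*q^2 + 4.32*q + 3.77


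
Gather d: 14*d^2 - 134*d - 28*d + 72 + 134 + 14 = 14*d^2 - 162*d + 220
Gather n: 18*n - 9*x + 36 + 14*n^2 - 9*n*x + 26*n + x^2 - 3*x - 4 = 14*n^2 + n*(44 - 9*x) + x^2 - 12*x + 32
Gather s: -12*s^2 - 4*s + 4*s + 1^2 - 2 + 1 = -12*s^2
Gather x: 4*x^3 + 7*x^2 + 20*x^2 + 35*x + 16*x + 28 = 4*x^3 + 27*x^2 + 51*x + 28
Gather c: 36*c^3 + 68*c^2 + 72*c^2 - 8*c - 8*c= 36*c^3 + 140*c^2 - 16*c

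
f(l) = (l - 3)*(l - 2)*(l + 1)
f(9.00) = 420.00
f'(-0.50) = 5.75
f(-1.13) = -1.68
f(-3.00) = -60.00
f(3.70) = 5.59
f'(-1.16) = 14.32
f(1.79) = 0.71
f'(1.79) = -3.71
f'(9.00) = 172.00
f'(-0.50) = 5.75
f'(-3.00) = 52.00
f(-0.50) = 4.38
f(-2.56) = -39.55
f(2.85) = -0.49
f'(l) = (l - 3)*(l - 2) + (l - 3)*(l + 1) + (l - 2)*(l + 1)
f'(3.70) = 12.47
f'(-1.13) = 13.87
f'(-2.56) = 41.14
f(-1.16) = -2.10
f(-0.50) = 4.38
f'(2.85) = 2.57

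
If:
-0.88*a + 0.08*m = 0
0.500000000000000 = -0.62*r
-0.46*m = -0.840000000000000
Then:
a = 0.17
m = 1.83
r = -0.81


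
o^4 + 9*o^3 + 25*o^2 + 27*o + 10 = (o + 1)^2*(o + 2)*(o + 5)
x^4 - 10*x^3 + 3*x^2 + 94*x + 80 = (x - 8)*(x - 5)*(x + 1)*(x + 2)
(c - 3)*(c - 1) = c^2 - 4*c + 3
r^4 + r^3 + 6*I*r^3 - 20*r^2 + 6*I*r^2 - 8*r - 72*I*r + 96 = (r - 3)*(r + 4)*(r + 2*I)*(r + 4*I)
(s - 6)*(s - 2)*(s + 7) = s^3 - s^2 - 44*s + 84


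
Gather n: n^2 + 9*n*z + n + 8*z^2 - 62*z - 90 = n^2 + n*(9*z + 1) + 8*z^2 - 62*z - 90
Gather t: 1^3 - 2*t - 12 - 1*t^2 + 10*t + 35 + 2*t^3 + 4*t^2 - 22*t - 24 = 2*t^3 + 3*t^2 - 14*t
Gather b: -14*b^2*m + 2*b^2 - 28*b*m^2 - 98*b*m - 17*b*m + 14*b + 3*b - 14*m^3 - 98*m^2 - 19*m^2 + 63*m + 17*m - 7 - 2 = b^2*(2 - 14*m) + b*(-28*m^2 - 115*m + 17) - 14*m^3 - 117*m^2 + 80*m - 9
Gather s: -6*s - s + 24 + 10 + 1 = 35 - 7*s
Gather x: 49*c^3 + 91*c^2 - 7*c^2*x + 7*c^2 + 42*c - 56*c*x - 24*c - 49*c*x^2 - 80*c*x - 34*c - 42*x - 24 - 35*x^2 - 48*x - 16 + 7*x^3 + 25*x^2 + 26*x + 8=49*c^3 + 98*c^2 - 16*c + 7*x^3 + x^2*(-49*c - 10) + x*(-7*c^2 - 136*c - 64) - 32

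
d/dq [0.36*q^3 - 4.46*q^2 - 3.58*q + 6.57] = 1.08*q^2 - 8.92*q - 3.58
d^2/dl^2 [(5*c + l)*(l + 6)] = 2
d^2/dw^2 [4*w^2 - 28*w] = 8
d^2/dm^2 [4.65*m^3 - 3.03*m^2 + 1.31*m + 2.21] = 27.9*m - 6.06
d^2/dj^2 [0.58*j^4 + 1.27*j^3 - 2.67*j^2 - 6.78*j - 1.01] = 6.96*j^2 + 7.62*j - 5.34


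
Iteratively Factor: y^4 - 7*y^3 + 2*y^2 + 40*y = (y)*(y^3 - 7*y^2 + 2*y + 40) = y*(y - 4)*(y^2 - 3*y - 10) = y*(y - 4)*(y + 2)*(y - 5)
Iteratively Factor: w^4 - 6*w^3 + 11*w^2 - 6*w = (w - 2)*(w^3 - 4*w^2 + 3*w) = w*(w - 2)*(w^2 - 4*w + 3) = w*(w - 2)*(w - 1)*(w - 3)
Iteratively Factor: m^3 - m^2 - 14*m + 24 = (m + 4)*(m^2 - 5*m + 6) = (m - 3)*(m + 4)*(m - 2)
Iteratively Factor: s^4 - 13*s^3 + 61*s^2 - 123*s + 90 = (s - 3)*(s^3 - 10*s^2 + 31*s - 30) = (s - 5)*(s - 3)*(s^2 - 5*s + 6) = (s - 5)*(s - 3)*(s - 2)*(s - 3)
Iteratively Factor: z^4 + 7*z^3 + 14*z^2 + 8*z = (z + 1)*(z^3 + 6*z^2 + 8*z) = z*(z + 1)*(z^2 + 6*z + 8) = z*(z + 1)*(z + 2)*(z + 4)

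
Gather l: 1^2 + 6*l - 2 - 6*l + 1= 0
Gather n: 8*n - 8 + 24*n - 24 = 32*n - 32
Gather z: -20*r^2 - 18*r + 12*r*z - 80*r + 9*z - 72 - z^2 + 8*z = -20*r^2 - 98*r - z^2 + z*(12*r + 17) - 72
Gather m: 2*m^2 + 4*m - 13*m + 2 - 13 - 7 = 2*m^2 - 9*m - 18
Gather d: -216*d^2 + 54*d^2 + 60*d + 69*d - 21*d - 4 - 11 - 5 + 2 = -162*d^2 + 108*d - 18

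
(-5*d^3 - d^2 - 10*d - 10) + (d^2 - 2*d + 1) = -5*d^3 - 12*d - 9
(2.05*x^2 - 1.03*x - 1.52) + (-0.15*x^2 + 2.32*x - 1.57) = 1.9*x^2 + 1.29*x - 3.09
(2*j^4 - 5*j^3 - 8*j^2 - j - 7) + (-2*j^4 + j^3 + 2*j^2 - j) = -4*j^3 - 6*j^2 - 2*j - 7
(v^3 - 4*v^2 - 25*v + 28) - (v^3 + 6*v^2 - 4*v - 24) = -10*v^2 - 21*v + 52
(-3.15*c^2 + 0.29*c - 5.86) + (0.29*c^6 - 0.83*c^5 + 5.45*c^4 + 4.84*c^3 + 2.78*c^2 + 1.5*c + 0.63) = 0.29*c^6 - 0.83*c^5 + 5.45*c^4 + 4.84*c^3 - 0.37*c^2 + 1.79*c - 5.23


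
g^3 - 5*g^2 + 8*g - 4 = (g - 2)^2*(g - 1)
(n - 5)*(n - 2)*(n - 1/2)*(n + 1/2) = n^4 - 7*n^3 + 39*n^2/4 + 7*n/4 - 5/2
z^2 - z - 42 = (z - 7)*(z + 6)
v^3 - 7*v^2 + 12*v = v*(v - 4)*(v - 3)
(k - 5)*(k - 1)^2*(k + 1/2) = k^4 - 13*k^3/2 + 15*k^2/2 + k/2 - 5/2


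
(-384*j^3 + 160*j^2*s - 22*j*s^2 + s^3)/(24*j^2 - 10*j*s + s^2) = (64*j^2 - 16*j*s + s^2)/(-4*j + s)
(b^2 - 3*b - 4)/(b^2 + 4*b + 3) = (b - 4)/(b + 3)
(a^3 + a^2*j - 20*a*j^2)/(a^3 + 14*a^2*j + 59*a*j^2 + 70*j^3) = a*(a - 4*j)/(a^2 + 9*a*j + 14*j^2)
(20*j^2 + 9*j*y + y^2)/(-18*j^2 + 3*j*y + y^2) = (20*j^2 + 9*j*y + y^2)/(-18*j^2 + 3*j*y + y^2)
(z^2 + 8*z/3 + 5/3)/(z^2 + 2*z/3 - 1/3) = (3*z + 5)/(3*z - 1)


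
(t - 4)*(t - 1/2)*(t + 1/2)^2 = t^4 - 7*t^3/2 - 9*t^2/4 + 7*t/8 + 1/2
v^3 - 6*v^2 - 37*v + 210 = (v - 7)*(v - 5)*(v + 6)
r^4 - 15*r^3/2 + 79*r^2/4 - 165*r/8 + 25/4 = (r - 5/2)^2*(r - 2)*(r - 1/2)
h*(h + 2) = h^2 + 2*h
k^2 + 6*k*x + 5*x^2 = (k + x)*(k + 5*x)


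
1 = 1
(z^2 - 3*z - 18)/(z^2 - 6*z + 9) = (z^2 - 3*z - 18)/(z^2 - 6*z + 9)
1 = 1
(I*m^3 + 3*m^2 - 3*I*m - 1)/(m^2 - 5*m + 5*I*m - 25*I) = (I*m^3 + 3*m^2 - 3*I*m - 1)/(m^2 + 5*m*(-1 + I) - 25*I)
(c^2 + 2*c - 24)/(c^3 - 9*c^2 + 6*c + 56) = (c + 6)/(c^2 - 5*c - 14)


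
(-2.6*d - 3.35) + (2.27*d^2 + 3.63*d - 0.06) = 2.27*d^2 + 1.03*d - 3.41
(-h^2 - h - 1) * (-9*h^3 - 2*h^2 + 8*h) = 9*h^5 + 11*h^4 + 3*h^3 - 6*h^2 - 8*h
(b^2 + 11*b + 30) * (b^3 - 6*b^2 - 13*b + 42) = b^5 + 5*b^4 - 49*b^3 - 281*b^2 + 72*b + 1260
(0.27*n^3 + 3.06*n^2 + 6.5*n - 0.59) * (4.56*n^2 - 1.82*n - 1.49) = 1.2312*n^5 + 13.4622*n^4 + 23.6685*n^3 - 19.0798*n^2 - 8.6112*n + 0.8791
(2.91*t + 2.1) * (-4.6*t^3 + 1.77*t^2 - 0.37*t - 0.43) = -13.386*t^4 - 4.5093*t^3 + 2.6403*t^2 - 2.0283*t - 0.903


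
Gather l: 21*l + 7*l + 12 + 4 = 28*l + 16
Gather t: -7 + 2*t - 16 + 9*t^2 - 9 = 9*t^2 + 2*t - 32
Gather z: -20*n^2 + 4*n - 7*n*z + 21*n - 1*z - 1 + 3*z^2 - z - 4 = -20*n^2 + 25*n + 3*z^2 + z*(-7*n - 2) - 5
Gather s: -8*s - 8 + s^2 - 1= s^2 - 8*s - 9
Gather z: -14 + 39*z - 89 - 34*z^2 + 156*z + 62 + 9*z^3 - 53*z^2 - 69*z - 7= 9*z^3 - 87*z^2 + 126*z - 48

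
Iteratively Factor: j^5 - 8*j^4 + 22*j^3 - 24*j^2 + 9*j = (j - 3)*(j^4 - 5*j^3 + 7*j^2 - 3*j) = (j - 3)^2*(j^3 - 2*j^2 + j) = j*(j - 3)^2*(j^2 - 2*j + 1) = j*(j - 3)^2*(j - 1)*(j - 1)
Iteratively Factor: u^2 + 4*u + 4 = (u + 2)*(u + 2)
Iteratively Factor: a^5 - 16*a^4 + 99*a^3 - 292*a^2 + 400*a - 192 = (a - 4)*(a^4 - 12*a^3 + 51*a^2 - 88*a + 48) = (a - 4)*(a - 3)*(a^3 - 9*a^2 + 24*a - 16) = (a - 4)*(a - 3)*(a - 1)*(a^2 - 8*a + 16) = (a - 4)^2*(a - 3)*(a - 1)*(a - 4)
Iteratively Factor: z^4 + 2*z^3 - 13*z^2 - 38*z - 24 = (z + 2)*(z^3 - 13*z - 12) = (z + 1)*(z + 2)*(z^2 - z - 12) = (z + 1)*(z + 2)*(z + 3)*(z - 4)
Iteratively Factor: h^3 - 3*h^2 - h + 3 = (h - 3)*(h^2 - 1) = (h - 3)*(h - 1)*(h + 1)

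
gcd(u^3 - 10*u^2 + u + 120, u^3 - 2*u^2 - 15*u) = u^2 - 2*u - 15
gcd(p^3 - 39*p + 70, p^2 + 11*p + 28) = p + 7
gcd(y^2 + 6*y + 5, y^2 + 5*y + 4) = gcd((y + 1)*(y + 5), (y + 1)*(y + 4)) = y + 1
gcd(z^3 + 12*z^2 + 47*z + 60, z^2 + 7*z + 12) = z^2 + 7*z + 12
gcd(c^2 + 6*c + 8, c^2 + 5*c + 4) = c + 4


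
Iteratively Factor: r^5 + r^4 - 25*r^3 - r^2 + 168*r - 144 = (r - 3)*(r^4 + 4*r^3 - 13*r^2 - 40*r + 48) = (r - 3)*(r + 4)*(r^3 - 13*r + 12) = (r - 3)*(r - 1)*(r + 4)*(r^2 + r - 12) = (r - 3)*(r - 1)*(r + 4)^2*(r - 3)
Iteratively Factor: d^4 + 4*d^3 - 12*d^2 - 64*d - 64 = (d - 4)*(d^3 + 8*d^2 + 20*d + 16) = (d - 4)*(d + 4)*(d^2 + 4*d + 4) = (d - 4)*(d + 2)*(d + 4)*(d + 2)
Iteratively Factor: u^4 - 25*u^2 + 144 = (u - 4)*(u^3 + 4*u^2 - 9*u - 36) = (u - 4)*(u + 3)*(u^2 + u - 12) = (u - 4)*(u + 3)*(u + 4)*(u - 3)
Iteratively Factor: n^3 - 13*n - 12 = (n + 1)*(n^2 - n - 12) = (n + 1)*(n + 3)*(n - 4)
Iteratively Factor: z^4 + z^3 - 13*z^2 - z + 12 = (z - 3)*(z^3 + 4*z^2 - z - 4) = (z - 3)*(z + 4)*(z^2 - 1) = (z - 3)*(z + 1)*(z + 4)*(z - 1)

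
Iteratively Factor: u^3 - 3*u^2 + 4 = (u - 2)*(u^2 - u - 2) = (u - 2)*(u + 1)*(u - 2)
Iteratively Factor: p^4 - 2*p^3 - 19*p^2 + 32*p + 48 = (p - 3)*(p^3 + p^2 - 16*p - 16) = (p - 3)*(p + 1)*(p^2 - 16) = (p - 4)*(p - 3)*(p + 1)*(p + 4)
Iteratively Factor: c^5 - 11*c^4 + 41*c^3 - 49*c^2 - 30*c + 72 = (c - 2)*(c^4 - 9*c^3 + 23*c^2 - 3*c - 36) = (c - 4)*(c - 2)*(c^3 - 5*c^2 + 3*c + 9) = (c - 4)*(c - 3)*(c - 2)*(c^2 - 2*c - 3) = (c - 4)*(c - 3)*(c - 2)*(c + 1)*(c - 3)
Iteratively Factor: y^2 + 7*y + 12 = (y + 3)*(y + 4)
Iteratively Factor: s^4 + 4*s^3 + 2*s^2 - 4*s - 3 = (s + 1)*(s^3 + 3*s^2 - s - 3) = (s - 1)*(s + 1)*(s^2 + 4*s + 3) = (s - 1)*(s + 1)^2*(s + 3)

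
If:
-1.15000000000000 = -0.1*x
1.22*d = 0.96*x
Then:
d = 9.05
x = 11.50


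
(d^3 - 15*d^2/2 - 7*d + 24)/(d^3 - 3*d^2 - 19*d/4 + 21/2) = 2*(d - 8)/(2*d - 7)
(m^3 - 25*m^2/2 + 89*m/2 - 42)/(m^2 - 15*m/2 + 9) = (m^2 - 11*m + 28)/(m - 6)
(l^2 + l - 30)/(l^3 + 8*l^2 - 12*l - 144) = (l - 5)/(l^2 + 2*l - 24)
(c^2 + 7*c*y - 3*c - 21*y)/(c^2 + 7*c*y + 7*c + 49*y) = (c - 3)/(c + 7)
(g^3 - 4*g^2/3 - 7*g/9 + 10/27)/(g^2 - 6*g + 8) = (27*g^3 - 36*g^2 - 21*g + 10)/(27*(g^2 - 6*g + 8))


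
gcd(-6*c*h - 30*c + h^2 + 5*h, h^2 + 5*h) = h + 5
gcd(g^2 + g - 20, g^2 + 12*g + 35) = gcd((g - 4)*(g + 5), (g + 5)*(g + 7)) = g + 5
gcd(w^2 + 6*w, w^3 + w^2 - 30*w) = w^2 + 6*w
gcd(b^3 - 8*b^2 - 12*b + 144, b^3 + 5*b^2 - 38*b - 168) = b^2 - 2*b - 24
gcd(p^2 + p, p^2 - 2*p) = p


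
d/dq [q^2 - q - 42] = 2*q - 1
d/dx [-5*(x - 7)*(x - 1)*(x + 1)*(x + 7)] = 20*x*(25 - x^2)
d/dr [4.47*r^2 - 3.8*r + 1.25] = 8.94*r - 3.8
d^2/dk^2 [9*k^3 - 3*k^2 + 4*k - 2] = 54*k - 6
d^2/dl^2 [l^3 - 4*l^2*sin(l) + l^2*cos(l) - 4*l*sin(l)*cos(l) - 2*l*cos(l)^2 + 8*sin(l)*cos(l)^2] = 4*l^2*sin(l) - l^2*cos(l) - 4*l*sin(l) + 8*l*sin(2*l) - 16*l*cos(l) + 4*l*cos(2*l) + 6*l - 10*sin(l) + 4*sin(2*l) - 18*sin(3*l) + 2*cos(l) - 8*cos(2*l)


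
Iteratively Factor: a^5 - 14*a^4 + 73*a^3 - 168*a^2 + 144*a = (a - 4)*(a^4 - 10*a^3 + 33*a^2 - 36*a) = a*(a - 4)*(a^3 - 10*a^2 + 33*a - 36) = a*(a - 4)*(a - 3)*(a^2 - 7*a + 12) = a*(a - 4)*(a - 3)^2*(a - 4)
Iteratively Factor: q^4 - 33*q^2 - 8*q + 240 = (q - 5)*(q^3 + 5*q^2 - 8*q - 48) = (q - 5)*(q + 4)*(q^2 + q - 12) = (q - 5)*(q + 4)^2*(q - 3)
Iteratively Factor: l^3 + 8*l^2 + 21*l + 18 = (l + 3)*(l^2 + 5*l + 6) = (l + 3)^2*(l + 2)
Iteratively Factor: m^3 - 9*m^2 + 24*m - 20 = (m - 5)*(m^2 - 4*m + 4) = (m - 5)*(m - 2)*(m - 2)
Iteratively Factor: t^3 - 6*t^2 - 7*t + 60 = (t - 4)*(t^2 - 2*t - 15) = (t - 4)*(t + 3)*(t - 5)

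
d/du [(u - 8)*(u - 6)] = 2*u - 14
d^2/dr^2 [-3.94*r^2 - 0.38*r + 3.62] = -7.88000000000000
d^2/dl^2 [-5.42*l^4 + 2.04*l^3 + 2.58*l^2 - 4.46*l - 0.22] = -65.04*l^2 + 12.24*l + 5.16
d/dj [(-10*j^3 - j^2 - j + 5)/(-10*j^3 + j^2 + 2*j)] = (-20*j^4 - 60*j^3 + 149*j^2 - 10*j - 10)/(j^2*(100*j^4 - 20*j^3 - 39*j^2 + 4*j + 4))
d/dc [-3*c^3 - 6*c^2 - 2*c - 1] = -9*c^2 - 12*c - 2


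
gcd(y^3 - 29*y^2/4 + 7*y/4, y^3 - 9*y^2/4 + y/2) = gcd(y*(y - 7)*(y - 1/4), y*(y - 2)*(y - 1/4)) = y^2 - y/4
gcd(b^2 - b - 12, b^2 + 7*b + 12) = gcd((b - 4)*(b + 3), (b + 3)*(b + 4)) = b + 3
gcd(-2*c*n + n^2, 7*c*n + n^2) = n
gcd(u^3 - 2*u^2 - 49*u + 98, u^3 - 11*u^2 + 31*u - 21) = u - 7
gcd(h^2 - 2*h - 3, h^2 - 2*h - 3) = h^2 - 2*h - 3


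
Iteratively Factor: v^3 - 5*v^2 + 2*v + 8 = (v - 4)*(v^2 - v - 2) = (v - 4)*(v + 1)*(v - 2)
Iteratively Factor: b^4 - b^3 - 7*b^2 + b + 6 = (b + 2)*(b^3 - 3*b^2 - b + 3) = (b - 1)*(b + 2)*(b^2 - 2*b - 3) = (b - 3)*(b - 1)*(b + 2)*(b + 1)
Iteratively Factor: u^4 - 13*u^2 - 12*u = (u - 4)*(u^3 + 4*u^2 + 3*u) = (u - 4)*(u + 3)*(u^2 + u) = u*(u - 4)*(u + 3)*(u + 1)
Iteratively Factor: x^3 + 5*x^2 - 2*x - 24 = (x - 2)*(x^2 + 7*x + 12) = (x - 2)*(x + 3)*(x + 4)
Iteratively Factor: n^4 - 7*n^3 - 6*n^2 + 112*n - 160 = (n - 5)*(n^3 - 2*n^2 - 16*n + 32) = (n - 5)*(n - 2)*(n^2 - 16) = (n - 5)*(n - 4)*(n - 2)*(n + 4)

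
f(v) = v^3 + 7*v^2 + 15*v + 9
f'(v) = 3*v^2 + 14*v + 15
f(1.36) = 44.86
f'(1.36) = 39.59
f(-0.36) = 4.46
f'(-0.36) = 10.35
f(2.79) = 127.06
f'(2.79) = 77.41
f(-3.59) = -0.90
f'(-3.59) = 3.40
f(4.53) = 313.56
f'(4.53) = 139.98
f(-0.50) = 3.12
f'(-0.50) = 8.75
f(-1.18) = -0.60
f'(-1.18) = 2.66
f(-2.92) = -0.01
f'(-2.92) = -0.30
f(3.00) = 144.00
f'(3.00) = 84.00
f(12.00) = 2925.00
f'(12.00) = 615.00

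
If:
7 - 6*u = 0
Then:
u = 7/6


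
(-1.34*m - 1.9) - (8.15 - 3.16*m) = 1.82*m - 10.05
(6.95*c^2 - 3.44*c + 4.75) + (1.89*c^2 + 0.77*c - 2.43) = 8.84*c^2 - 2.67*c + 2.32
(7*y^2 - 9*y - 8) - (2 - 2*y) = 7*y^2 - 7*y - 10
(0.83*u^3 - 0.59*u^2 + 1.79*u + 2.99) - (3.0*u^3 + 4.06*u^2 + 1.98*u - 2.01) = -2.17*u^3 - 4.65*u^2 - 0.19*u + 5.0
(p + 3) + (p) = 2*p + 3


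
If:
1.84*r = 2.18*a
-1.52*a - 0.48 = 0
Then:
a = -0.32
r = -0.37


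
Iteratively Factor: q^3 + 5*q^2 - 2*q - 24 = (q + 3)*(q^2 + 2*q - 8) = (q - 2)*(q + 3)*(q + 4)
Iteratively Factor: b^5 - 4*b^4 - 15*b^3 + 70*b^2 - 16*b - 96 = (b + 1)*(b^4 - 5*b^3 - 10*b^2 + 80*b - 96) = (b + 1)*(b + 4)*(b^3 - 9*b^2 + 26*b - 24) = (b - 2)*(b + 1)*(b + 4)*(b^2 - 7*b + 12) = (b - 4)*(b - 2)*(b + 1)*(b + 4)*(b - 3)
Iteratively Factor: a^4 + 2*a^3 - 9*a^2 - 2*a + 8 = (a + 1)*(a^3 + a^2 - 10*a + 8) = (a + 1)*(a + 4)*(a^2 - 3*a + 2) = (a - 2)*(a + 1)*(a + 4)*(a - 1)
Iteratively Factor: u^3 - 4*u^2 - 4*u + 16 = (u + 2)*(u^2 - 6*u + 8) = (u - 4)*(u + 2)*(u - 2)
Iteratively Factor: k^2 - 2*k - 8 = (k + 2)*(k - 4)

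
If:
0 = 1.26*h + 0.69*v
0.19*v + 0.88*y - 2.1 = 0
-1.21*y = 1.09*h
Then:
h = -1.84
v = 3.36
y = 1.66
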